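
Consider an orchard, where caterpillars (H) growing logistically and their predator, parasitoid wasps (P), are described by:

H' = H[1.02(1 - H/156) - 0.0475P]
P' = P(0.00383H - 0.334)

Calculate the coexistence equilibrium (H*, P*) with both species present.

H* ≈ 87.2, P* ≈ 9.47

From dP/dt = 0 with P > 0: 0.00383H* = 0.334, so H* = 87.2.
Substitute into dH/dt = 0: 1.02(1 - 87.2/156) = 0.0475P*.
The bracket is 0.441, giving P* = 0.45/0.0475 = 9.47.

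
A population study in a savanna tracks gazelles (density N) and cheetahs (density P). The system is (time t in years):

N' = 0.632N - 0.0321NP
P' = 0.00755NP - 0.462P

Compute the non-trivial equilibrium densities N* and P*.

N* ≈ 61.2, P* ≈ 19.7

Set dP/dt = 0 with P > 0: 0.00755N - 0.462 = 0, so N* = 0.462/0.00755 = 61.2.
Set dN/dt = 0 with N > 0: 0.632 - 0.0321P = 0, so P* = 0.632/0.0321 = 19.7.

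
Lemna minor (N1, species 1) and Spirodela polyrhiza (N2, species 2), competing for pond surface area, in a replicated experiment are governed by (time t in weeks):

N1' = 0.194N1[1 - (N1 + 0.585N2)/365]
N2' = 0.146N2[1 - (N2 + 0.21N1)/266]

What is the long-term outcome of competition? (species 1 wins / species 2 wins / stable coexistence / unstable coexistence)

Compare the nullcline intercepts: K1/α12 = 365/0.585 = 624 > K2 = 266; K2/α21 = 266/0.21 = 1270 > K1 = 365.
Since both inequalities hold, each species can invade when rare, so the interior equilibrium is stable.

stable coexistence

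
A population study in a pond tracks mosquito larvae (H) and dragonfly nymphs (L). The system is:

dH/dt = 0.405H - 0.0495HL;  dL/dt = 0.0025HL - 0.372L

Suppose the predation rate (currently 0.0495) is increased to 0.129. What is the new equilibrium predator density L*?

L* ≈ 3.14

At the interior fixed point, setting dH/dt = 0 with H > 0 fixes L* = (prey growth rate)/(HL coefficient) — independent of the other coefficients.
With the change, L* = 0.405/0.129 = 3.14; it falls from 8.18.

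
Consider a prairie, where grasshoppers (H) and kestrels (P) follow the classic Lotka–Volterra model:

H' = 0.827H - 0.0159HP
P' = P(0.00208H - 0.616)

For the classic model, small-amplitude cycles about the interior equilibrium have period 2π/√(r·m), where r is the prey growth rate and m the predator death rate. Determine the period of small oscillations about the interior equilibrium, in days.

Here r = 0.827 and m = 0.616, so r·m = 0.509.
ω = √0.509 = 0.714 per day, hence T = 2π/ω ≈ 8.8 days.

T ≈ 8.8 days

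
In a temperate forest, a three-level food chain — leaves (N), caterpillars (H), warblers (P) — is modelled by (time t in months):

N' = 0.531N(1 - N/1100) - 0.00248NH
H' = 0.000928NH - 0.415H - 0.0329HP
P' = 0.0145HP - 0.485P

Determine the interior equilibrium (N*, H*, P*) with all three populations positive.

From dP/dt = 0: 0.0145H* = 0.485, so H* = 33.4.
From dN/dt = 0: 0.531(1 - N*/1100) = 0.00248·33.4, giving N* = 1100·(1 - 0.156) = 928.
From dH/dt = 0: 0.000928·928 - 0.415 = 0.0329P*, so P* = 0.446/0.0329 = 13.6.

N* ≈ 928, H* ≈ 33.4, P* ≈ 13.6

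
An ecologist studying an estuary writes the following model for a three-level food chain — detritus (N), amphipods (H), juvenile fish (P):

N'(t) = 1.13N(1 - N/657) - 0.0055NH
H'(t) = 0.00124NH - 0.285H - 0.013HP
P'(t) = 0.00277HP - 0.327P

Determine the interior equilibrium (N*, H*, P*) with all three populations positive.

From dP/dt = 0: 0.00277H* = 0.327, so H* = 118.
From dN/dt = 0: 1.13(1 - N*/657) = 0.0055·118, giving N* = 657·(1 - 0.575) = 279.
From dH/dt = 0: 0.00124·279 - 0.285 = 0.013P*, so P* = 0.0616/0.013 = 4.74.

N* ≈ 279, H* ≈ 118, P* ≈ 4.74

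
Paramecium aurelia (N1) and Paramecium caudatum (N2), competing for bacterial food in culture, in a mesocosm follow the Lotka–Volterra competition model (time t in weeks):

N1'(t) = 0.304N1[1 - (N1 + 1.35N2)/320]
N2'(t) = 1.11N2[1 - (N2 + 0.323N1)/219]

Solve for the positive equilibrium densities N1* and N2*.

Setting both brackets to zero gives the nullclines N1 + 1.35N2 = 320 and 0.323N1 + N2 = 219.
Substituting N2 = 219 - 0.323N1 into the first: N1(1 - 1.35·0.323) = 320 - 1.35·219.
So N1* = 24.3/0.564 = 43.2, and then N2* = 219 - 0.323·43.2 = 205.

N1* ≈ 43.2, N2* ≈ 205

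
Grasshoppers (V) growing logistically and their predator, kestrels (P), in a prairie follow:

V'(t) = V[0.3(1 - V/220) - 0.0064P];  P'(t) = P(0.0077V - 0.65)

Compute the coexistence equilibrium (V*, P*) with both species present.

From dP/dt = 0 with P > 0: 0.0077V* = 0.65, so V* = 84.4.
Substitute into dV/dt = 0: 0.3(1 - 84.4/220) = 0.0064P*.
The bracket is 0.616, giving P* = 0.185/0.0064 = 28.9.

V* ≈ 84.4, P* ≈ 28.9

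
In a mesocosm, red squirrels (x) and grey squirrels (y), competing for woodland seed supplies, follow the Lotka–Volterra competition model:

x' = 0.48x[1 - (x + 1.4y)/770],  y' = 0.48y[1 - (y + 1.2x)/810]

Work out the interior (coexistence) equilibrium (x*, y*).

x* ≈ 535, y* ≈ 168

Setting both brackets to zero gives the nullclines x + 1.4y = 770 and 1.2x + y = 810.
Substituting y = 810 - 1.2x into the first: x(1 - 1.4·1.2) = 770 - 1.4·810.
So x* = -364/-0.68 = 535, and then y* = 810 - 1.2·535 = 168.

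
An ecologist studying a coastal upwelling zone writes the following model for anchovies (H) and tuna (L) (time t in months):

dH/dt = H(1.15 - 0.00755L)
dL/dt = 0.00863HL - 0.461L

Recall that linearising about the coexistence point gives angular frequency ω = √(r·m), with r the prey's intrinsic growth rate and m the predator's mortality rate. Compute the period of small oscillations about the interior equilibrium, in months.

T ≈ 8.63 months

Here r = 1.15 and m = 0.461, so r·m = 0.53.
ω = √0.53 = 0.728 per month, hence T = 2π/ω ≈ 8.63 months.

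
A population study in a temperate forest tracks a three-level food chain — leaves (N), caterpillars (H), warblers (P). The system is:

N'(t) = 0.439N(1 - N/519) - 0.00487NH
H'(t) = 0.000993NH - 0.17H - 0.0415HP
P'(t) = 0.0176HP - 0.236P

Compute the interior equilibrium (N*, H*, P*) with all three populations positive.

N* ≈ 442, H* ≈ 13.4, P* ≈ 6.47

From dP/dt = 0: 0.0176H* = 0.236, so H* = 13.4.
From dN/dt = 0: 0.439(1 - N*/519) = 0.00487·13.4, giving N* = 519·(1 - 0.149) = 442.
From dH/dt = 0: 0.000993·442 - 0.17 = 0.0415P*, so P* = 0.269/0.0415 = 6.47.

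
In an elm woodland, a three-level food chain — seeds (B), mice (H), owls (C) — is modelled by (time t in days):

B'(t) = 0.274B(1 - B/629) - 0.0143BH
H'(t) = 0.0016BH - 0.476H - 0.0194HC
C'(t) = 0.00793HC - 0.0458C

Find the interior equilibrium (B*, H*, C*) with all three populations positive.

From dC/dt = 0: 0.00793H* = 0.0458, so H* = 5.78.
From dB/dt = 0: 0.274(1 - B*/629) = 0.0143·5.78, giving B* = 629·(1 - 0.301) = 439.
From dH/dt = 0: 0.0016·439 - 0.476 = 0.0194C*, so C* = 0.227/0.0194 = 11.7.

B* ≈ 439, H* ≈ 5.78, C* ≈ 11.7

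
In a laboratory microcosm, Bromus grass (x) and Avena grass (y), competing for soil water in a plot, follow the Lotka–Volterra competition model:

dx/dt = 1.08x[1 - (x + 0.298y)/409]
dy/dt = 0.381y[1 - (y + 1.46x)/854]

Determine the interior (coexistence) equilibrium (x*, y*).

Setting both brackets to zero gives the nullclines x + 0.298y = 409 and 1.46x + y = 854.
Substituting y = 854 - 1.46x into the first: x(1 - 0.298·1.46) = 409 - 0.298·854.
So x* = 155/0.565 = 274, and then y* = 854 - 1.46·274 = 455.

x* ≈ 274, y* ≈ 455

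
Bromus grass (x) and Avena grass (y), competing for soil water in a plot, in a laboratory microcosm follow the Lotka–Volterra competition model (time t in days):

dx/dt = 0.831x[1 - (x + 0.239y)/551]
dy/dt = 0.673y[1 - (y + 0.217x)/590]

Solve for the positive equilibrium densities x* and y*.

x* ≈ 432, y* ≈ 496

Setting both brackets to zero gives the nullclines x + 0.239y = 551 and 0.217x + y = 590.
Substituting y = 590 - 0.217x into the first: x(1 - 0.239·0.217) = 551 - 0.239·590.
So x* = 410/0.948 = 432, and then y* = 590 - 0.217·432 = 496.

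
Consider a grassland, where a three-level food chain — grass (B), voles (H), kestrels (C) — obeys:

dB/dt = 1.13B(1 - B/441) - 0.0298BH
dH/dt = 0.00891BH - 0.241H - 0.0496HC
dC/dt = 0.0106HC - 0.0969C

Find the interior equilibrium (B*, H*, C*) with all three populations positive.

From dC/dt = 0: 0.0106H* = 0.0969, so H* = 9.14.
From dB/dt = 0: 1.13(1 - B*/441) = 0.0298·9.14, giving B* = 441·(1 - 0.241) = 335.
From dH/dt = 0: 0.00891·335 - 0.241 = 0.0496C*, so C* = 2.74/0.0496 = 55.3.

B* ≈ 335, H* ≈ 9.14, C* ≈ 55.3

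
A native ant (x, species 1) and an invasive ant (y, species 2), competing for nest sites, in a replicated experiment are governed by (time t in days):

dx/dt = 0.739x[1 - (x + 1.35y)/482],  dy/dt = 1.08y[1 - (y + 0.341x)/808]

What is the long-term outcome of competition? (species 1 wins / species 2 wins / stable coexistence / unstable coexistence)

species 2 excludes species 1

Compare the nullcline intercepts: K1/α12 = 482/1.35 = 357 < K2 = 808; K2/α21 = 808/0.341 = 2370 > K1 = 482.
Since the inequalities point opposite ways, species 2 can invade but species 1 cannot.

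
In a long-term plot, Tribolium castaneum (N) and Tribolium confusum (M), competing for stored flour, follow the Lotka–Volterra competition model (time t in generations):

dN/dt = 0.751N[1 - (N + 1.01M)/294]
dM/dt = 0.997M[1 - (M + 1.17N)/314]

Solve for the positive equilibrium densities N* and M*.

Setting both brackets to zero gives the nullclines N + 1.01M = 294 and 1.17N + M = 314.
Substituting M = 314 - 1.17N into the first: N(1 - 1.01·1.17) = 294 - 1.01·314.
So N* = -23.1/-0.182 = 127, and then M* = 314 - 1.17·127 = 165.

N* ≈ 127, M* ≈ 165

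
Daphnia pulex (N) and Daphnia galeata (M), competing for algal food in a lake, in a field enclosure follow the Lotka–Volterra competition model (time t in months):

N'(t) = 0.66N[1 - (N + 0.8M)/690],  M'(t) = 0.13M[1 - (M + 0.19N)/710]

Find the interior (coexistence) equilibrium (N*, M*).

N* ≈ 144, M* ≈ 683

Setting both brackets to zero gives the nullclines N + 0.8M = 690 and 0.19N + M = 710.
Substituting M = 710 - 0.19N into the first: N(1 - 0.8·0.19) = 690 - 0.8·710.
So N* = 122/0.848 = 144, and then M* = 710 - 0.19·144 = 683.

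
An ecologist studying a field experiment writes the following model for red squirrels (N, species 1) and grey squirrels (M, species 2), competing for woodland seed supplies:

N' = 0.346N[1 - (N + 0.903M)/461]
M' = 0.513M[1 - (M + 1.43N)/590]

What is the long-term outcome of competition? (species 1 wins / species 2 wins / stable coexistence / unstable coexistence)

Compare the nullcline intercepts: K1/α12 = 461/0.903 = 511 < K2 = 590; K2/α21 = 590/1.43 = 413 < K1 = 461.
Since both are reversed, neither can invade when rare; the interior point is a saddle.

unstable coexistence (outcome depends on initial conditions)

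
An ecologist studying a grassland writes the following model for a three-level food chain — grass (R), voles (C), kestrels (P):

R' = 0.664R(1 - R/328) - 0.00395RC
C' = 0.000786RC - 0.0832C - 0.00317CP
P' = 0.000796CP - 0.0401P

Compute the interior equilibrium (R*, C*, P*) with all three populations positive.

From dP/dt = 0: 0.000796C* = 0.0401, so C* = 50.4.
From dR/dt = 0: 0.664(1 - R*/328) = 0.00395·50.4, giving R* = 328·(1 - 0.3) = 230.
From dC/dt = 0: 0.000786·230 - 0.0832 = 0.00317P*, so P* = 0.0973/0.00317 = 30.7.

R* ≈ 230, C* ≈ 50.4, P* ≈ 30.7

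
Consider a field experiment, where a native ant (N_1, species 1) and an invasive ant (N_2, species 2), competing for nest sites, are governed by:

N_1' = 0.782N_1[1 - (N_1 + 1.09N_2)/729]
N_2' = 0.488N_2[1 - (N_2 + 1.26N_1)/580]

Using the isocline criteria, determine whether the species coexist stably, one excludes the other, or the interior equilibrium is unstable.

species 1 excludes species 2

Compare the nullcline intercepts: K1/α12 = 729/1.09 = 669 > K2 = 580; K2/α21 = 580/1.26 = 460 < K1 = 729.
Since the inequalities point opposite ways, species 1 can invade but species 2 cannot.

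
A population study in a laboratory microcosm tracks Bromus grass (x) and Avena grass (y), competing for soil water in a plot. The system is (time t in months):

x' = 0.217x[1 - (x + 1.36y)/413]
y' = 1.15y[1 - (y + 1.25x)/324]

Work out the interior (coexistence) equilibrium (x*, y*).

Setting both brackets to zero gives the nullclines x + 1.36y = 413 and 1.25x + y = 324.
Substituting y = 324 - 1.25x into the first: x(1 - 1.36·1.25) = 413 - 1.36·324.
So x* = -27.6/-0.7 = 39.5, and then y* = 324 - 1.25·39.5 = 275.

x* ≈ 39.5, y* ≈ 275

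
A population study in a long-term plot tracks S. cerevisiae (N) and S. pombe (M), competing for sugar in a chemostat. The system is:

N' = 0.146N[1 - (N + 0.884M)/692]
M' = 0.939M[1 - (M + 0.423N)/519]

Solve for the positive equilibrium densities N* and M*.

N* ≈ 372, M* ≈ 361

Setting both brackets to zero gives the nullclines N + 0.884M = 692 and 0.423N + M = 519.
Substituting M = 519 - 0.423N into the first: N(1 - 0.884·0.423) = 692 - 0.884·519.
So N* = 233/0.626 = 372, and then M* = 519 - 0.423·372 = 361.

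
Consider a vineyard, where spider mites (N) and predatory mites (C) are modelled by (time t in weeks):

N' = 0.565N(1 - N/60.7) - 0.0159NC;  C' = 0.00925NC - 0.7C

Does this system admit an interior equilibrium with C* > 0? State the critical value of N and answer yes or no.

Threshold N = 75.7; K < 75.7, so no, the predator goes extinct.

The predator equation gives dC/dt > 0 only when N > 0.7/0.00925 = 75.7.
Without the predator, N → K = 60.7. Since 60.7 < 75.7, the predator cannot invade.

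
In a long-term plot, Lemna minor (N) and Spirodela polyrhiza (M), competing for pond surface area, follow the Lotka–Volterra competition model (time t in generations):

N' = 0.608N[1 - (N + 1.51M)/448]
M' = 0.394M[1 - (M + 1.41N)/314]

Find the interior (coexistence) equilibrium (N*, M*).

Setting both brackets to zero gives the nullclines N + 1.51M = 448 and 1.41N + M = 314.
Substituting M = 314 - 1.41N into the first: N(1 - 1.51·1.41) = 448 - 1.51·314.
So N* = -26.1/-1.13 = 23.2, and then M* = 314 - 1.41·23.2 = 281.

N* ≈ 23.2, M* ≈ 281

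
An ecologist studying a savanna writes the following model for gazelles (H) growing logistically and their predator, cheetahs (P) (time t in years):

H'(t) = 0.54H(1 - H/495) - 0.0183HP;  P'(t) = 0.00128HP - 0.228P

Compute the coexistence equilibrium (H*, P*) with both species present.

From dP/dt = 0 with P > 0: 0.00128H* = 0.228, so H* = 178.
Substitute into dH/dt = 0: 0.54(1 - 178/495) = 0.0183P*.
The bracket is 0.64, giving P* = 0.346/0.0183 = 18.9.

H* ≈ 178, P* ≈ 18.9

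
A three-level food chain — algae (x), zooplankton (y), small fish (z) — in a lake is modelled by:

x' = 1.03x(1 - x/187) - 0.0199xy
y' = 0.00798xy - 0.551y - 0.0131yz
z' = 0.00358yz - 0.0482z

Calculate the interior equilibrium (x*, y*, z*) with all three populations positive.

From dz/dt = 0: 0.00358y* = 0.0482, so y* = 13.5.
From dx/dt = 0: 1.03(1 - x*/187) = 0.0199·13.5, giving x* = 187·(1 - 0.26) = 138.
From dy/dt = 0: 0.00798·138 - 0.551 = 0.0131z*, so z* = 0.553/0.0131 = 42.2.

x* ≈ 138, y* ≈ 13.5, z* ≈ 42.2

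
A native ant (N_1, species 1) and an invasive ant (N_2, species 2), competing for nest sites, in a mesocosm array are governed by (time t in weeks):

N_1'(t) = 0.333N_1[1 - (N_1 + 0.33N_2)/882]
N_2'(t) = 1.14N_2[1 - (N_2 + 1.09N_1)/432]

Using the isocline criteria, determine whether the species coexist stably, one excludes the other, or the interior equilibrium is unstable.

Compare the nullcline intercepts: K1/α12 = 882/0.33 = 2670 > K2 = 432; K2/α21 = 432/1.09 = 396 < K1 = 882.
Since the inequalities point opposite ways, species 1 can invade but species 2 cannot.

species 1 excludes species 2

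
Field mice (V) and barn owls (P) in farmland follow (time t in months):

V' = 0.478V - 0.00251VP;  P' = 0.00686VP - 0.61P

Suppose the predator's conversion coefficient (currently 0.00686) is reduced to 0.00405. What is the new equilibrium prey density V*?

At the interior fixed point, setting dP/dt = 0 with P > 0 fixes V* = (predator death rate)/(VP coefficient) — independent of the other coefficients.
With the change, V* = 0.61/0.00405 = 151; it rises from 88.9.

V* ≈ 151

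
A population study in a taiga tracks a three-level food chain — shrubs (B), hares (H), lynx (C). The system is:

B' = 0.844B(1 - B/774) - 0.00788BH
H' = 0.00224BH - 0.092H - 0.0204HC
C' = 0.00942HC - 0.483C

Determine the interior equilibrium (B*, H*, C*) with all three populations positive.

B* ≈ 403, H* ≈ 51.3, C* ≈ 39.8

From dC/dt = 0: 0.00942H* = 0.483, so H* = 51.3.
From dB/dt = 0: 0.844(1 - B*/774) = 0.00788·51.3, giving B* = 774·(1 - 0.479) = 403.
From dH/dt = 0: 0.00224·403 - 0.092 = 0.0204C*, so C* = 0.812/0.0204 = 39.8.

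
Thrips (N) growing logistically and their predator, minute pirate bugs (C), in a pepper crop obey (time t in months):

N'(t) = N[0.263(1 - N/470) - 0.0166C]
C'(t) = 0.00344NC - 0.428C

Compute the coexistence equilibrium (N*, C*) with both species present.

N* ≈ 124, C* ≈ 11.6

From dC/dt = 0 with C > 0: 0.00344N* = 0.428, so N* = 124.
Substitute into dN/dt = 0: 0.263(1 - 124/470) = 0.0166C*.
The bracket is 0.735, giving C* = 0.193/0.0166 = 11.6.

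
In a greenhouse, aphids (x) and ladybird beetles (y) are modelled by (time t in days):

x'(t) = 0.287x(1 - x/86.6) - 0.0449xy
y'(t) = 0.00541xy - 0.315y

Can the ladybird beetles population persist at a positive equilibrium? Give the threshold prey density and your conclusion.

The predator equation gives dy/dt > 0 only when x > 0.315/0.00541 = 58.2.
Without the predator, x → K = 86.6. Since 86.6 > 58.2, the predator can invade and persist.

Threshold x = 58.2; K > 58.2, so yes, the predator persists.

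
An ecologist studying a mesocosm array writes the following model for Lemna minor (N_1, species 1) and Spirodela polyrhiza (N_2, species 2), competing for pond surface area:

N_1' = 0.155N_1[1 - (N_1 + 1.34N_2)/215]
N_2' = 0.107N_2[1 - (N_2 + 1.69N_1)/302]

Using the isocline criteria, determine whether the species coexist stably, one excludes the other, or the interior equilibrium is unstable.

Compare the nullcline intercepts: K1/α12 = 215/1.34 = 160 < K2 = 302; K2/α21 = 302/1.69 = 179 < K1 = 215.
Since both are reversed, neither can invade when rare; the interior point is a saddle.

unstable coexistence (outcome depends on initial conditions)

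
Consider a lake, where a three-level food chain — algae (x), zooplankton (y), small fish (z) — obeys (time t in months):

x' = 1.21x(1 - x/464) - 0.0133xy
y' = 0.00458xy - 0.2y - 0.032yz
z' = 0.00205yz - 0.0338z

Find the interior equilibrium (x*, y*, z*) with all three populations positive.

From dz/dt = 0: 0.00205y* = 0.0338, so y* = 16.5.
From dx/dt = 0: 1.21(1 - x*/464) = 0.0133·16.5, giving x* = 464·(1 - 0.181) = 380.
From dy/dt = 0: 0.00458·380 - 0.2 = 0.032z*, so z* = 1.54/0.032 = 48.1.

x* ≈ 380, y* ≈ 16.5, z* ≈ 48.1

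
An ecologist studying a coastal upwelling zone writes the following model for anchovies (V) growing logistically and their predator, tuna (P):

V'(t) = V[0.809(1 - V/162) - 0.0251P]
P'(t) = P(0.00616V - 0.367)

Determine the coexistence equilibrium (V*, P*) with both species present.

V* ≈ 59.6, P* ≈ 20.4

From dP/dt = 0 with P > 0: 0.00616V* = 0.367, so V* = 59.6.
Substitute into dV/dt = 0: 0.809(1 - 59.6/162) = 0.0251P*.
The bracket is 0.632, giving P* = 0.511/0.0251 = 20.4.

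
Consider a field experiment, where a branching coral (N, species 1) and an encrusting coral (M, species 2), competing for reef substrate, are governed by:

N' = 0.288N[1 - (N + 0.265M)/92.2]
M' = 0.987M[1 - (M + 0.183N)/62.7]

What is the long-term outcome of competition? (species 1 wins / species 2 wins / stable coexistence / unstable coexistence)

stable coexistence

Compare the nullcline intercepts: K1/α12 = 92.2/0.265 = 348 > K2 = 62.7; K2/α21 = 62.7/0.183 = 343 > K1 = 92.2.
Since both inequalities hold, each species can invade when rare, so the interior equilibrium is stable.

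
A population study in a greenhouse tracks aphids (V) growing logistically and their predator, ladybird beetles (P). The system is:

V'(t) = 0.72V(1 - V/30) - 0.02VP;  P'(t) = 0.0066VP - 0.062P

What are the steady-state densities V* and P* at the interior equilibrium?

V* ≈ 9.39, P* ≈ 24.7

From dP/dt = 0 with P > 0: 0.0066V* = 0.062, so V* = 9.39.
Substitute into dV/dt = 0: 0.72(1 - 9.39/30) = 0.02P*.
The bracket is 0.687, giving P* = 0.495/0.02 = 24.7.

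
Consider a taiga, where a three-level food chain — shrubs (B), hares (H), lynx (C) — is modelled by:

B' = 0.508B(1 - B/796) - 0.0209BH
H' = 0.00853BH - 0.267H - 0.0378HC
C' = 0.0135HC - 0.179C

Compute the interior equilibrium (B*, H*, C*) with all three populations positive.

From dC/dt = 0: 0.0135H* = 0.179, so H* = 13.3.
From dB/dt = 0: 0.508(1 - B*/796) = 0.0209·13.3, giving B* = 796·(1 - 0.546) = 362.
From dH/dt = 0: 0.00853·362 - 0.267 = 0.0378C*, so C* = 2.82/0.0378 = 74.6.

B* ≈ 362, H* ≈ 13.3, C* ≈ 74.6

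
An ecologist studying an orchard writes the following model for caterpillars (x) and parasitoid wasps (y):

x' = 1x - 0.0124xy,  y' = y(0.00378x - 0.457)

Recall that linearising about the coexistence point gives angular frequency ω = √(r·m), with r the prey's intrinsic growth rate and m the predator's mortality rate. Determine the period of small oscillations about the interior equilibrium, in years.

Here r = 1 and m = 0.457, so r·m = 0.457.
ω = √0.457 = 0.676 per year, hence T = 2π/ω ≈ 9.29 years.

T ≈ 9.29 years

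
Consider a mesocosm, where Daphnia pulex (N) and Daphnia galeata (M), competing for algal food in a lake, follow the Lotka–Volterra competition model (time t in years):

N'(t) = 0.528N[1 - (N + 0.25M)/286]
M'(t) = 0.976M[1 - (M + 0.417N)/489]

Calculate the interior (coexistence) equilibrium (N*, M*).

N* ≈ 183, M* ≈ 413

Setting both brackets to zero gives the nullclines N + 0.25M = 286 and 0.417N + M = 489.
Substituting M = 489 - 0.417N into the first: N(1 - 0.25·0.417) = 286 - 0.25·489.
So N* = 164/0.896 = 183, and then M* = 489 - 0.417·183 = 413.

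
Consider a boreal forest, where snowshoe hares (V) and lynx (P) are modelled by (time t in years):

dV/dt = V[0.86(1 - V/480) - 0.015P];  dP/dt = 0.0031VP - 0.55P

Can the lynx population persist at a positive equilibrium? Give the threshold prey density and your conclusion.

Threshold V = 177; K > 177, so yes, the predator persists.

The predator equation gives dP/dt > 0 only when V > 0.55/0.0031 = 177.
Without the predator, V → K = 480. Since 480 > 177, the predator can invade and persist.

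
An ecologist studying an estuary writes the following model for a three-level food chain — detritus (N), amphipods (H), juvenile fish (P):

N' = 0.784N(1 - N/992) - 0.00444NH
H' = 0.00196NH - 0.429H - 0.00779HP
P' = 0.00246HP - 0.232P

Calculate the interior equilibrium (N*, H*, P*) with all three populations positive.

From dP/dt = 0: 0.00246H* = 0.232, so H* = 94.3.
From dN/dt = 0: 0.784(1 - N*/992) = 0.00444·94.3, giving N* = 992·(1 - 0.534) = 462.
From dH/dt = 0: 0.00196·462 - 0.429 = 0.00779P*, so P* = 0.477/0.00779 = 61.2.

N* ≈ 462, H* ≈ 94.3, P* ≈ 61.2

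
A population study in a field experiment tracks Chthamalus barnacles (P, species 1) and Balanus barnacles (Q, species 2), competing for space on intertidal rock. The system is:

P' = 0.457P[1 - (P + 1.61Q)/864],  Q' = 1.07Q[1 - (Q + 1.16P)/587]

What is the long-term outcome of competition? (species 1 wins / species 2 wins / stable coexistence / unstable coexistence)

Compare the nullcline intercepts: K1/α12 = 864/1.61 = 537 < K2 = 587; K2/α21 = 587/1.16 = 506 < K1 = 864.
Since both are reversed, neither can invade when rare; the interior point is a saddle.

unstable coexistence (outcome depends on initial conditions)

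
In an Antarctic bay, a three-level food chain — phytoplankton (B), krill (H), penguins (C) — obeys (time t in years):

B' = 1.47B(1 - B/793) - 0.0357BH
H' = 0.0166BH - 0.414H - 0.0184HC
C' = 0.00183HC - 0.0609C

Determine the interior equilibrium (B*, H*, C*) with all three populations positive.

From dC/dt = 0: 0.00183H* = 0.0609, so H* = 33.3.
From dB/dt = 0: 1.47(1 - B*/793) = 0.0357·33.3, giving B* = 793·(1 - 0.808) = 152.
From dH/dt = 0: 0.0166·152 - 0.414 = 0.0184C*, so C* = 2.11/0.0184 = 115.

B* ≈ 152, H* ≈ 33.3, C* ≈ 115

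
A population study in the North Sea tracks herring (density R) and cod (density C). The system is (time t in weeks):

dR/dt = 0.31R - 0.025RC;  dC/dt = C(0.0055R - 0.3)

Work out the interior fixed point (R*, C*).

R* ≈ 54.5, C* ≈ 12.4

Set dC/dt = 0 with C > 0: 0.0055R - 0.3 = 0, so R* = 0.3/0.0055 = 54.5.
Set dR/dt = 0 with R > 0: 0.31 - 0.025C = 0, so C* = 0.31/0.025 = 12.4.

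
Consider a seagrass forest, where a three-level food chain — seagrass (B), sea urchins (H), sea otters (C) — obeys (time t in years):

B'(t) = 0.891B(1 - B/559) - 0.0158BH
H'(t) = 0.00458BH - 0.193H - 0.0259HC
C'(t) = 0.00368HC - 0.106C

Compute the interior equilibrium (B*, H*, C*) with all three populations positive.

From dC/dt = 0: 0.00368H* = 0.106, so H* = 28.8.
From dB/dt = 0: 0.891(1 - B*/559) = 0.0158·28.8, giving B* = 559·(1 - 0.511) = 273.
From dH/dt = 0: 0.00458·273 - 0.193 = 0.0259C*, so C* = 1.06/0.0259 = 40.9.

B* ≈ 273, H* ≈ 28.8, C* ≈ 40.9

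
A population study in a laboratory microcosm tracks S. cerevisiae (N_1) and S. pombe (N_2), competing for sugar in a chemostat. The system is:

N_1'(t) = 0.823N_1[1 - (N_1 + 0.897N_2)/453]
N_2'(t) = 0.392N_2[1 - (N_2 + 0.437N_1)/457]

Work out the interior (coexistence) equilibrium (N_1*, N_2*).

Setting both brackets to zero gives the nullclines N_1 + 0.897N_2 = 453 and 0.437N_1 + N_2 = 457.
Substituting N_2 = 457 - 0.437N_1 into the first: N_1(1 - 0.897·0.437) = 453 - 0.897·457.
So N_1* = 43.1/0.608 = 70.8, and then N_2* = 457 - 0.437·70.8 = 426.

N_1* ≈ 70.8, N_2* ≈ 426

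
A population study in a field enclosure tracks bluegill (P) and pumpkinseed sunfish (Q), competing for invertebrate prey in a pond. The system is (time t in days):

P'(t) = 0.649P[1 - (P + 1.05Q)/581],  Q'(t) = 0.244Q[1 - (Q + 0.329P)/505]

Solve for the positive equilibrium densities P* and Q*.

P* ≈ 77.5, Q* ≈ 479

Setting both brackets to zero gives the nullclines P + 1.05Q = 581 and 0.329P + Q = 505.
Substituting Q = 505 - 0.329P into the first: P(1 - 1.05·0.329) = 581 - 1.05·505.
So P* = 50.8/0.655 = 77.5, and then Q* = 505 - 0.329·77.5 = 479.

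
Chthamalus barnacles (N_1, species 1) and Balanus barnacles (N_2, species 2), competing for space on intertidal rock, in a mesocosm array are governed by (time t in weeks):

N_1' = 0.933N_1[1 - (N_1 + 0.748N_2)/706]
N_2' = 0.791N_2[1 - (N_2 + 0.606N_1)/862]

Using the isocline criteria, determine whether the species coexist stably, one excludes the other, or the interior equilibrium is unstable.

stable coexistence

Compare the nullcline intercepts: K1/α12 = 706/0.748 = 944 > K2 = 862; K2/α21 = 862/0.606 = 1420 > K1 = 706.
Since both inequalities hold, each species can invade when rare, so the interior equilibrium is stable.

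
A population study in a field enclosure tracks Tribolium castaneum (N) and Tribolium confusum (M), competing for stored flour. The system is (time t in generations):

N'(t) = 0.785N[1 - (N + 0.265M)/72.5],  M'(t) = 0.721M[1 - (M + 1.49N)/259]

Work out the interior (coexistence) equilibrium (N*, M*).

Setting both brackets to zero gives the nullclines N + 0.265M = 72.5 and 1.49N + M = 259.
Substituting M = 259 - 1.49N into the first: N(1 - 0.265·1.49) = 72.5 - 0.265·259.
So N* = 3.86/0.605 = 6.39, and then M* = 259 - 1.49·6.39 = 249.

N* ≈ 6.39, M* ≈ 249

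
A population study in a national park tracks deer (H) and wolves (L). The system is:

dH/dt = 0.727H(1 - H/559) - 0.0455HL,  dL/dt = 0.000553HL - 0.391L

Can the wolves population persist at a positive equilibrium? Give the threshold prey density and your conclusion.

The predator equation gives dL/dt > 0 only when H > 0.391/0.000553 = 707.
Without the predator, H → K = 559. Since 559 < 707, the predator cannot invade.

Threshold H = 707; K < 707, so no, the predator goes extinct.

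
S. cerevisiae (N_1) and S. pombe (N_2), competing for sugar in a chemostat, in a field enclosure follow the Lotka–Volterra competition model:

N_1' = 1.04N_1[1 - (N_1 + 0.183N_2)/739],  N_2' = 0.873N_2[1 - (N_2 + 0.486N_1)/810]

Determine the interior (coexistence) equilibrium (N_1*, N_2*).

N_1* ≈ 648, N_2* ≈ 495

Setting both brackets to zero gives the nullclines N_1 + 0.183N_2 = 739 and 0.486N_1 + N_2 = 810.
Substituting N_2 = 810 - 0.486N_1 into the first: N_1(1 - 0.183·0.486) = 739 - 0.183·810.
So N_1* = 591/0.911 = 648, and then N_2* = 810 - 0.486·648 = 495.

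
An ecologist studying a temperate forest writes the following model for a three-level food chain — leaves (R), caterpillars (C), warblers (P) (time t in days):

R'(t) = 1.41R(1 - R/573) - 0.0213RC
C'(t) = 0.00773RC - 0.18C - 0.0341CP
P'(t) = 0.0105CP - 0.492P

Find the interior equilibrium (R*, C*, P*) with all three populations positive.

From dP/dt = 0: 0.0105C* = 0.492, so C* = 46.9.
From dR/dt = 0: 1.41(1 - R*/573) = 0.0213·46.9, giving R* = 573·(1 - 0.708) = 167.
From dC/dt = 0: 0.00773·167 - 0.18 = 0.0341P*, so P* = 1.11/0.0341 = 32.7.

R* ≈ 167, C* ≈ 46.9, P* ≈ 32.7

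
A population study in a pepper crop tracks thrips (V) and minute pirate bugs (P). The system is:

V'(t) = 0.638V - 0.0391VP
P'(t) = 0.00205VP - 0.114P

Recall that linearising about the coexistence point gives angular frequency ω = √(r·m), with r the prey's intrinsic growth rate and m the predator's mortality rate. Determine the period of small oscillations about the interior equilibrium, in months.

T ≈ 23.3 months

Here r = 0.638 and m = 0.114, so r·m = 0.0727.
ω = √0.0727 = 0.27 per month, hence T = 2π/ω ≈ 23.3 months.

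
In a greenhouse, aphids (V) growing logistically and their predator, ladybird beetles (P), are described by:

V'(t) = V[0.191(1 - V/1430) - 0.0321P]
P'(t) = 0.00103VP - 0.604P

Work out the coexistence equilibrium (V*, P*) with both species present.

V* ≈ 586, P* ≈ 3.51

From dP/dt = 0 with P > 0: 0.00103V* = 0.604, so V* = 586.
Substitute into dV/dt = 0: 0.191(1 - 586/1430) = 0.0321P*.
The bracket is 0.59, giving P* = 0.113/0.0321 = 3.51.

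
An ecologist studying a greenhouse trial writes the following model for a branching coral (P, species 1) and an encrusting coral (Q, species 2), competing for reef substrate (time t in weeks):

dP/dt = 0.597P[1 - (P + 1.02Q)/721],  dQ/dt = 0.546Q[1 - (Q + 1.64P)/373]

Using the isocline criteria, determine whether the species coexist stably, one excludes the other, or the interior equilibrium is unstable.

species 1 excludes species 2

Compare the nullcline intercepts: K1/α12 = 721/1.02 = 707 > K2 = 373; K2/α21 = 373/1.64 = 227 < K1 = 721.
Since the inequalities point opposite ways, species 1 can invade but species 2 cannot.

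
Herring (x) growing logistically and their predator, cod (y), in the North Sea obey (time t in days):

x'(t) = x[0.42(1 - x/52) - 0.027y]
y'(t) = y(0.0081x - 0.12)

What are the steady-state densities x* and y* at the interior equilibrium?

x* ≈ 14.8, y* ≈ 11.1

From dy/dt = 0 with y > 0: 0.0081x* = 0.12, so x* = 14.8.
Substitute into dx/dt = 0: 0.42(1 - 14.8/52) = 0.027y*.
The bracket is 0.715, giving y* = 0.3/0.027 = 11.1.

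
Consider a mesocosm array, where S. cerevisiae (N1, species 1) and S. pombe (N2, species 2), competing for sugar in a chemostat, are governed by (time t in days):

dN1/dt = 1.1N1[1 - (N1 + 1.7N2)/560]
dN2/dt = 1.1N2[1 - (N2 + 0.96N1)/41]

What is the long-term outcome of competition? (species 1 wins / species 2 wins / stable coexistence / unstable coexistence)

species 1 excludes species 2

Compare the nullcline intercepts: K1/α12 = 560/1.7 = 329 > K2 = 41; K2/α21 = 41/0.96 = 42.7 < K1 = 560.
Since the inequalities point opposite ways, species 1 can invade but species 2 cannot.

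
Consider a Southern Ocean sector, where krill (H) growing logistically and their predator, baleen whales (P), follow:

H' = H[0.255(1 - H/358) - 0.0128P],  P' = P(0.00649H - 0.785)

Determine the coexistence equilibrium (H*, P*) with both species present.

H* ≈ 121, P* ≈ 13.2

From dP/dt = 0 with P > 0: 0.00649H* = 0.785, so H* = 121.
Substitute into dH/dt = 0: 0.255(1 - 121/358) = 0.0128P*.
The bracket is 0.662, giving P* = 0.169/0.0128 = 13.2.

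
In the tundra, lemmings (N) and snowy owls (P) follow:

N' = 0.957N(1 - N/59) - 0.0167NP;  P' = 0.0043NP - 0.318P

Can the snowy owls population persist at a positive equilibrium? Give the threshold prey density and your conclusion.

Threshold N = 74; K < 74, so no, the predator goes extinct.

The predator equation gives dP/dt > 0 only when N > 0.318/0.0043 = 74.
Without the predator, N → K = 59. Since 59 < 74, the predator cannot invade.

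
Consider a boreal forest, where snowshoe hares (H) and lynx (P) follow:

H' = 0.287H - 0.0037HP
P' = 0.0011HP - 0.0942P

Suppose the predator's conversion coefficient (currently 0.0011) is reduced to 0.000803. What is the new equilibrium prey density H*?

At the interior fixed point, setting dP/dt = 0 with P > 0 fixes H* = (predator death rate)/(HP coefficient) — independent of the other coefficients.
With the change, H* = 0.0942/0.000803 = 117; it rises from 85.6.

H* ≈ 117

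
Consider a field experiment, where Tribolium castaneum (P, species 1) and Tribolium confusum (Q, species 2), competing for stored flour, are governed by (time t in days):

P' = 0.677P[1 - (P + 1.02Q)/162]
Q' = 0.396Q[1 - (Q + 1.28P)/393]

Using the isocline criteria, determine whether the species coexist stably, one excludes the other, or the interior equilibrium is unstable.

species 2 excludes species 1

Compare the nullcline intercepts: K1/α12 = 162/1.02 = 159 < K2 = 393; K2/α21 = 393/1.28 = 307 > K1 = 162.
Since the inequalities point opposite ways, species 2 can invade but species 1 cannot.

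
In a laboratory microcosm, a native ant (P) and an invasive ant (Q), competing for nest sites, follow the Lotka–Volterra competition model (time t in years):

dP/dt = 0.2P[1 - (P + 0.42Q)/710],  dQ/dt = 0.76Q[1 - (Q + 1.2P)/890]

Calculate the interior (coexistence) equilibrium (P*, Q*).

P* ≈ 678, Q* ≈ 76.6

Setting both brackets to zero gives the nullclines P + 0.42Q = 710 and 1.2P + Q = 890.
Substituting Q = 890 - 1.2P into the first: P(1 - 0.42·1.2) = 710 - 0.42·890.
So P* = 336/0.496 = 678, and then Q* = 890 - 1.2·678 = 76.6.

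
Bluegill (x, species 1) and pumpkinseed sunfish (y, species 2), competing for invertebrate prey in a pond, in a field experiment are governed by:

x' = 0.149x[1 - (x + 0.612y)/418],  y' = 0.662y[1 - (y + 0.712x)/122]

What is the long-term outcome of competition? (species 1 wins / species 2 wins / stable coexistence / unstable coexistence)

Compare the nullcline intercepts: K1/α12 = 418/0.612 = 683 > K2 = 122; K2/α21 = 122/0.712 = 171 < K1 = 418.
Since the inequalities point opposite ways, species 1 can invade but species 2 cannot.

species 1 excludes species 2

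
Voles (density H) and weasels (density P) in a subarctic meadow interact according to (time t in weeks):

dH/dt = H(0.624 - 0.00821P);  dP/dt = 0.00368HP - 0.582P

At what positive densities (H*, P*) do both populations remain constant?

H* ≈ 158, P* ≈ 76

Set dP/dt = 0 with P > 0: 0.00368H - 0.582 = 0, so H* = 0.582/0.00368 = 158.
Set dH/dt = 0 with H > 0: 0.624 - 0.00821P = 0, so P* = 0.624/0.00821 = 76.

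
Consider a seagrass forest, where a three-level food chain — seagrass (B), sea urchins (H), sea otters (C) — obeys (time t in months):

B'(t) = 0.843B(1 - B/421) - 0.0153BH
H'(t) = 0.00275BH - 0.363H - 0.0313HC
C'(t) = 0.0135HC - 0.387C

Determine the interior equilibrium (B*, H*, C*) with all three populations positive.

B* ≈ 202, H* ≈ 28.7, C* ≈ 6.15

From dC/dt = 0: 0.0135H* = 0.387, so H* = 28.7.
From dB/dt = 0: 0.843(1 - B*/421) = 0.0153·28.7, giving B* = 421·(1 - 0.52) = 202.
From dH/dt = 0: 0.00275·202 - 0.363 = 0.0313C*, so C* = 0.192/0.0313 = 6.15.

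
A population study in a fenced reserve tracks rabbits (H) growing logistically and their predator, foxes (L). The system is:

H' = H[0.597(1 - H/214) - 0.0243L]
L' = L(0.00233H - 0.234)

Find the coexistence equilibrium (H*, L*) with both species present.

H* ≈ 100, L* ≈ 13

From dL/dt = 0 with L > 0: 0.00233H* = 0.234, so H* = 100.
Substitute into dH/dt = 0: 0.597(1 - 100/214) = 0.0243L*.
The bracket is 0.531, giving L* = 0.317/0.0243 = 13.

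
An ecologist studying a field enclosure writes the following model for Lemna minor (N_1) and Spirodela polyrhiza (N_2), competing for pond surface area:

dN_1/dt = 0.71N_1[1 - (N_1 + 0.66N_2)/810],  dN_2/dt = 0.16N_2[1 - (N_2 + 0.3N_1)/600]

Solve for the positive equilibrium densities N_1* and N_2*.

N_1* ≈ 516, N_2* ≈ 445

Setting both brackets to zero gives the nullclines N_1 + 0.66N_2 = 810 and 0.3N_1 + N_2 = 600.
Substituting N_2 = 600 - 0.3N_1 into the first: N_1(1 - 0.66·0.3) = 810 - 0.66·600.
So N_1* = 414/0.802 = 516, and then N_2* = 600 - 0.3·516 = 445.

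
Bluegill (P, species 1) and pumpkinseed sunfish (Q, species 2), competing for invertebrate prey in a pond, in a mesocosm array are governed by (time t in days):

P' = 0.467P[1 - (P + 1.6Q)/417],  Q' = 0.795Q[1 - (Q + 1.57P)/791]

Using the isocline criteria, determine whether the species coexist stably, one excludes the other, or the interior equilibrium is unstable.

Compare the nullcline intercepts: K1/α12 = 417/1.6 = 261 < K2 = 791; K2/α21 = 791/1.57 = 504 > K1 = 417.
Since the inequalities point opposite ways, species 2 can invade but species 1 cannot.

species 2 excludes species 1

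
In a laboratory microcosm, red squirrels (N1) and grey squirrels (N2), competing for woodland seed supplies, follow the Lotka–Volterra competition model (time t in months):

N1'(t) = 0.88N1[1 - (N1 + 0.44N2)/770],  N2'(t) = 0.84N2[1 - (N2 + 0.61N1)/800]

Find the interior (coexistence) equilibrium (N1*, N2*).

Setting both brackets to zero gives the nullclines N1 + 0.44N2 = 770 and 0.61N1 + N2 = 800.
Substituting N2 = 800 - 0.61N1 into the first: N1(1 - 0.44·0.61) = 770 - 0.44·800.
So N1* = 418/0.732 = 571, and then N2* = 800 - 0.61·571 = 451.

N1* ≈ 571, N2* ≈ 451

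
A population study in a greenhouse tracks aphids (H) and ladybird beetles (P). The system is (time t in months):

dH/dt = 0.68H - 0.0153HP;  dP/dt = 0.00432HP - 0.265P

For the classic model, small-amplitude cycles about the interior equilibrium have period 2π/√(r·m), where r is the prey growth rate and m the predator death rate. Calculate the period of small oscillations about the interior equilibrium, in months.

T ≈ 14.8 months

Here r = 0.68 and m = 0.265, so r·m = 0.18.
ω = √0.18 = 0.424 per month, hence T = 2π/ω ≈ 14.8 months.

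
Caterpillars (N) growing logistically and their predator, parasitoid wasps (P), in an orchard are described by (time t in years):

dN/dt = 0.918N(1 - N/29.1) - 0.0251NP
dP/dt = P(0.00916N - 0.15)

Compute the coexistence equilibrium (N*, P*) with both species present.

N* ≈ 16.4, P* ≈ 16

From dP/dt = 0 with P > 0: 0.00916N* = 0.15, so N* = 16.4.
Substitute into dN/dt = 0: 0.918(1 - 16.4/29.1) = 0.0251P*.
The bracket is 0.437, giving P* = 0.401/0.0251 = 16.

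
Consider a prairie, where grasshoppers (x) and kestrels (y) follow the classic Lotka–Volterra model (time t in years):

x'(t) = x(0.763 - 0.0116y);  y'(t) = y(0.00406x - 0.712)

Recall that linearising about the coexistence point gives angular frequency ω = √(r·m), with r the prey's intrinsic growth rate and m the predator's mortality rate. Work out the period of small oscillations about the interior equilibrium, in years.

Here r = 0.763 and m = 0.712, so r·m = 0.543.
ω = √0.543 = 0.737 per year, hence T = 2π/ω ≈ 8.52 years.

T ≈ 8.52 years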